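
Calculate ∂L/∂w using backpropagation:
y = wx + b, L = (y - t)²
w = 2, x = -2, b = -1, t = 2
∂L/∂w = 28

y = wx + b = (2)(-2) + -1 = -5
∂L/∂y = 2(y - t) = 2(-5 - 2) = -14
∂y/∂w = x = -2
∂L/∂w = ∂L/∂y · ∂y/∂w = -14 × -2 = 28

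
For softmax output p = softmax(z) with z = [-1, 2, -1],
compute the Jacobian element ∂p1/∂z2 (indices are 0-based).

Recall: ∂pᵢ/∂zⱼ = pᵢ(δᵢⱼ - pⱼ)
∂p1/∂z2 = -0.04118

p = softmax(z) = [0.04528, 0.9094, 0.04528]
p1 = 0.9094, p2 = 0.04528

∂p1/∂z2 = -p1 × p2 = -0.9094 × 0.04528 = -0.04118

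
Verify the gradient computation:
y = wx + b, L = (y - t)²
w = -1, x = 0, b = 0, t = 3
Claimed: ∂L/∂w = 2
Incorrect

y = (-1)(0) + 0 = 0
∂L/∂y = 2(y - t) = 2(0 - 3) = -6
∂y/∂w = x = 0
∂L/∂w = -6 × 0 = 0

Claimed value: 2
Incorrect: The correct gradient is 0.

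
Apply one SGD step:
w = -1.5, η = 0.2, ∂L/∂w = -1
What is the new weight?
w_new = -1.3

w_new = w - η·∂L/∂w = -1.5 - 0.2×(-1) = -1.5 - (-0.2) = -1.3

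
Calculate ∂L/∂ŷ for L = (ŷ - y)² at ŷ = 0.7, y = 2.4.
∂L/∂ŷ = -3.4

∂L/∂ŷ = 2(ŷ - y) = 2(0.7 - 2.4) = 2(-1.7) = -3.4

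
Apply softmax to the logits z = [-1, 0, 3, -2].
p = [0.017, 0.0463, 0.9304, 0.0063]

exp(z) = [0.3679, 1, 20.09, 0.1353]
Sum = 21.59
p = [0.017, 0.0463, 0.9304, 0.0063]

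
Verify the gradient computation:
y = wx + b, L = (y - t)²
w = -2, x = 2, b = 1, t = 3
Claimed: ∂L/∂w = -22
Incorrect

y = (-2)(2) + 1 = -3
∂L/∂y = 2(y - t) = 2(-3 - 3) = -12
∂y/∂w = x = 2
∂L/∂w = -12 × 2 = -24

Claimed value: -22
Incorrect: The correct gradient is -24.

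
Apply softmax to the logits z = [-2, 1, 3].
p = [0.0059, 0.1185, 0.8756]

exp(z) = [0.1353, 2.718, 20.09]
Sum = 22.94
p = [0.0059, 0.1185, 0.8756]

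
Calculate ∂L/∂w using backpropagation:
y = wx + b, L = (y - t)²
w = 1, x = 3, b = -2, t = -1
∂L/∂w = 12

y = wx + b = (1)(3) + -2 = 1
∂L/∂y = 2(y - t) = 2(1 - -1) = 4
∂y/∂w = x = 3
∂L/∂w = ∂L/∂y · ∂y/∂w = 4 × 3 = 12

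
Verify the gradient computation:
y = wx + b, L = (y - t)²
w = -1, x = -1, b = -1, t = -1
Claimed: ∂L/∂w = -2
Correct

y = (-1)(-1) + -1 = 0
∂L/∂y = 2(y - t) = 2(0 - -1) = 2
∂y/∂w = x = -1
∂L/∂w = 2 × -1 = -2

Claimed value: -2
Correct: The correct gradient is -2.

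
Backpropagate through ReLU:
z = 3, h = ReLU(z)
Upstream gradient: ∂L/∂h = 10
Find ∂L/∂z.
∂L/∂z = 10

h = ReLU(3) = 3
Since z > 0: ∂h/∂z = 1
∂L/∂z = ∂L/∂h · ∂h/∂z = 10 × 1 = 10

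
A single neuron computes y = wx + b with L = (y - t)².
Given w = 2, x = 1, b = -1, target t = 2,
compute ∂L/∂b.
∂L/∂b = -2

y = wx + b = (2)(1) + -1 = 1
∂L/∂y = 2(y - t) = 2(1 - 2) = -2
∂y/∂b = 1
∂L/∂b = ∂L/∂y · ∂y/∂b = -2 × 1 = -2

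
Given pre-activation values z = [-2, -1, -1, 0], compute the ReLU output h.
h = [0, 0, 0, 0]

ReLU applied element-wise: max(0,-2)=0, max(0,-1)=0, max(0,-1)=0, max(0,0)=0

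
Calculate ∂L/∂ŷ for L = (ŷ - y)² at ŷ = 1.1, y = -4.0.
∂L/∂ŷ = 10.2

∂L/∂ŷ = 2(ŷ - y) = 2(1.1 - -4.0) = 2(5.1) = 10.2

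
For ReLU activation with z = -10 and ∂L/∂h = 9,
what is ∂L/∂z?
∂L/∂z = 0

h = ReLU(-10) = 0
Since z < 0: ∂h/∂z = 0
∂L/∂z = ∂L/∂h · ∂h/∂z = 9 × 0 = 0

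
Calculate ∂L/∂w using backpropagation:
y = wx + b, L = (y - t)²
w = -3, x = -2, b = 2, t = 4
∂L/∂w = -16

y = wx + b = (-3)(-2) + 2 = 8
∂L/∂y = 2(y - t) = 2(8 - 4) = 8
∂y/∂w = x = -2
∂L/∂w = ∂L/∂y · ∂y/∂w = 8 × -2 = -16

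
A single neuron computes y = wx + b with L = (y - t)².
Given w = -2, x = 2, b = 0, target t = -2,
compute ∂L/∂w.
∂L/∂w = -8

y = wx + b = (-2)(2) + 0 = -4
∂L/∂y = 2(y - t) = 2(-4 - -2) = -4
∂y/∂w = x = 2
∂L/∂w = ∂L/∂y · ∂y/∂w = -4 × 2 = -8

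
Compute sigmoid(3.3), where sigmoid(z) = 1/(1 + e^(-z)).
0.9644

sigmoid(3.3) = 1/(1 + e^(-3.3)) = 1/(1 + 0.03688) = 0.9644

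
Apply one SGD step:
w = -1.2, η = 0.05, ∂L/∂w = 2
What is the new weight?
w_new = -1.3

w_new = w - η·∂L/∂w = -1.2 - 0.05×(2) = -1.2 - (0.1) = -1.3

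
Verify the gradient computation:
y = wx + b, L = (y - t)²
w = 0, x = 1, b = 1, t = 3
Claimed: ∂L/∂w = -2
Incorrect

y = (0)(1) + 1 = 1
∂L/∂y = 2(y - t) = 2(1 - 3) = -4
∂y/∂w = x = 1
∂L/∂w = -4 × 1 = -4

Claimed value: -2
Incorrect: The correct gradient is -4.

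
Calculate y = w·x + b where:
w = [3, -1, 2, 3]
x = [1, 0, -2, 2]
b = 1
y = 6

y = (3)(1) + (-1)(0) + (2)(-2) + (3)(2) + 1 = 6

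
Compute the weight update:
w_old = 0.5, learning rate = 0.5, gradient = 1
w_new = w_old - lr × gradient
w_new = 0

w_new = w - η·∂L/∂w = 0.5 - 0.5×(1) = 0.5 - (0.5) = 0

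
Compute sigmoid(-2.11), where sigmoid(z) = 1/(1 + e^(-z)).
0.1081

sigmoid(-2.11) = 1/(1 + e^(2.11)) = 1/(1 + 8.248) = 0.1081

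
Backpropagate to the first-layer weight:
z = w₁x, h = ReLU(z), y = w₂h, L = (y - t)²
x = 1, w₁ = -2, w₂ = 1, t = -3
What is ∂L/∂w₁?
∂L/∂w₁ = 0

Forward pass:
z = w₁x = -2×1 = -2
h = ReLU(-2) = 0
y = w₂h = 1×0 = 0

Backward pass:
∂L/∂y = 2(y - t) = 2(0 - -3) = 6
∂y/∂h = w₂ = 1
∂h/∂z = 0 (ReLU derivative)
∂z/∂w₁ = x = 1

∂L/∂w₁ = 6 × 1 × 0 × 1 = 0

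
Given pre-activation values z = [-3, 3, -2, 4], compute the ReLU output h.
h = [0, 3, 0, 4]

ReLU applied element-wise: max(0,-3)=0, max(0,3)=3, max(0,-2)=0, max(0,4)=4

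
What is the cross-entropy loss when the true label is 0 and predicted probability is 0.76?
L = 1.427

L = -0·log(0.76) - 1·log(0.24) = -log(0.24) = 1.427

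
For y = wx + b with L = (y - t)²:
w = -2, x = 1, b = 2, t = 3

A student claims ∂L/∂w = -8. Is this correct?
Incorrect

y = (-2)(1) + 2 = 0
∂L/∂y = 2(y - t) = 2(0 - 3) = -6
∂y/∂w = x = 1
∂L/∂w = -6 × 1 = -6

Claimed value: -8
Incorrect: The correct gradient is -6.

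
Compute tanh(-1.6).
-0.9217

tanh(-1.6) = (e^(-1.6) - e^(1.6))/(e^(-1.6) + e^(1.6)) = -0.9217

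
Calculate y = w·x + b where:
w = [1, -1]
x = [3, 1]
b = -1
y = 1

y = (1)(3) + (-1)(1) + -1 = 1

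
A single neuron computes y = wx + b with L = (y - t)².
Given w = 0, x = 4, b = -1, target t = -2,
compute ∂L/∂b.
∂L/∂b = 2

y = wx + b = (0)(4) + -1 = -1
∂L/∂y = 2(y - t) = 2(-1 - -2) = 2
∂y/∂b = 1
∂L/∂b = ∂L/∂y · ∂y/∂b = 2 × 1 = 2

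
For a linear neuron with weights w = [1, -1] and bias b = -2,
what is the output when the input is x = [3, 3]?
y = -2

y = (1)(3) + (-1)(3) + -2 = -2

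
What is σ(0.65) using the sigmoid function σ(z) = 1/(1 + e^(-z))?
0.657

sigmoid(0.65) = 1/(1 + e^(-0.65)) = 1/(1 + 0.522) = 0.657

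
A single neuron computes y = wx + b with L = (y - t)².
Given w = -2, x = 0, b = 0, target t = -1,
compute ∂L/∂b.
∂L/∂b = 2

y = wx + b = (-2)(0) + 0 = 0
∂L/∂y = 2(y - t) = 2(0 - -1) = 2
∂y/∂b = 1
∂L/∂b = ∂L/∂y · ∂y/∂b = 2 × 1 = 2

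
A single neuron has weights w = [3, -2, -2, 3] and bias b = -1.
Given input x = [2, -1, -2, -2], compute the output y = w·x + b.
y = 5

y = (3)(2) + (-2)(-1) + (-2)(-2) + (3)(-2) + -1 = 5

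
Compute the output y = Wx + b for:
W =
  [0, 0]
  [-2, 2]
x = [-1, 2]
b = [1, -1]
y = [1, 5]

Wx = [0×-1 + 0×2, -2×-1 + 2×2]
   = [0, 6]
y = Wx + b = [0 + 1, 6 + -1] = [1, 5]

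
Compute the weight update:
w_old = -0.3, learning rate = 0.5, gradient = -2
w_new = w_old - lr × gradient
w_new = 0.7

w_new = w - η·∂L/∂w = -0.3 - 0.5×(-2) = -0.3 - (-1) = 0.7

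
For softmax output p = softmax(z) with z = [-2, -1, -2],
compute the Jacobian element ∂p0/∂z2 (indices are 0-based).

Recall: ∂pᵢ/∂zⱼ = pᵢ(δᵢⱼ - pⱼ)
∂p0/∂z2 = -0.04492

p = softmax(z) = [0.2119, 0.5761, 0.2119]
p0 = 0.2119, p2 = 0.2119

∂p0/∂z2 = -p0 × p2 = -0.2119 × 0.2119 = -0.04492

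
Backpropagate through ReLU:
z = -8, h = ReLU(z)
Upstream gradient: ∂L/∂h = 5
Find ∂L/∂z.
∂L/∂z = 0

h = ReLU(-8) = 0
Since z < 0: ∂h/∂z = 0
∂L/∂z = ∂L/∂h · ∂h/∂z = 5 × 0 = 0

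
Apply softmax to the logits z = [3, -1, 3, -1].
p = [0.491, 0.009, 0.491, 0.009]

exp(z) = [20.09, 0.3679, 20.09, 0.3679]
Sum = 40.91
p = [0.491, 0.009, 0.491, 0.009]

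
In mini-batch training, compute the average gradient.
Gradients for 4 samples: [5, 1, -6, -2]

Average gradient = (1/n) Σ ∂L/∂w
Average gradient = -0.5

Average = (1/4)(5 + 1 + -6 + -2) = -2/4 = -0.5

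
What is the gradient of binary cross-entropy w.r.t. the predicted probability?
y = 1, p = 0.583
∂L/∂p = -1.715

∂L/∂p = -y/p + (1-y)/(1-p) = -1/0.583 + 0 = -1.715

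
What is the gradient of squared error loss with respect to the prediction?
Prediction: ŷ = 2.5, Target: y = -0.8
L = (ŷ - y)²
∂L/∂ŷ = 6.6

∂L/∂ŷ = 2(ŷ - y) = 2(2.5 - -0.8) = 2(3.3) = 6.6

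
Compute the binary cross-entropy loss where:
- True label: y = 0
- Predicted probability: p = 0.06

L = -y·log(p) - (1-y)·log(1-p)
L = 0.06188

L = -0·log(0.06) - 1·log(0.94) = -log(0.94) = 0.06188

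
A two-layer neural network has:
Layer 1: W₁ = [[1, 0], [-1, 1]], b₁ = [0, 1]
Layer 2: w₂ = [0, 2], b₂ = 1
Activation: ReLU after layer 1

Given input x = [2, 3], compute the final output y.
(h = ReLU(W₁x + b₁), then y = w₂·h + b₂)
y = 5

Layer 1 pre-activation: z₁ = [2, 2]
After ReLU: h = [2, 2]
Layer 2 output: y = 0×2 + 2×2 + 1 = 5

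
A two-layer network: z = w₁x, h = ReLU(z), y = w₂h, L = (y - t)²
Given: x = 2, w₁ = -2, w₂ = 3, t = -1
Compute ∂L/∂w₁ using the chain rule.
∂L/∂w₁ = 0

Forward pass:
z = w₁x = -2×2 = -4
h = ReLU(-4) = 0
y = w₂h = 3×0 = 0

Backward pass:
∂L/∂y = 2(y - t) = 2(0 - -1) = 2
∂y/∂h = w₂ = 3
∂h/∂z = 0 (ReLU derivative)
∂z/∂w₁ = x = 2

∂L/∂w₁ = 2 × 3 × 0 × 2 = 0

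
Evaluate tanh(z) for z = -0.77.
-0.6469

tanh(-0.77) = (e^(-0.77) - e^(0.77))/(e^(-0.77) + e^(0.77)) = -0.6469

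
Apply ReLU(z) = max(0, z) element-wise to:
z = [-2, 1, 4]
h = [0, 1, 4]

ReLU applied element-wise: max(0,-2)=0, max(0,1)=1, max(0,4)=4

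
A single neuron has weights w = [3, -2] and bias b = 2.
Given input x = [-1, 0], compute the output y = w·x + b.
y = -1

y = (3)(-1) + (-2)(0) + 2 = -1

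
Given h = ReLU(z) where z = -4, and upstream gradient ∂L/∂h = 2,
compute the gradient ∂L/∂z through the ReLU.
∂L/∂z = 0

h = ReLU(-4) = 0
Since z < 0: ∂h/∂z = 0
∂L/∂z = ∂L/∂h · ∂h/∂z = 2 × 0 = 0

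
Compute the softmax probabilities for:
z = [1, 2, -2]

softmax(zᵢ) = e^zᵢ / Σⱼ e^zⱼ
p = [0.2654, 0.7214, 0.0132]

exp(z) = [2.718, 7.389, 0.1353]
Sum = 10.24
p = [0.2654, 0.7214, 0.0132]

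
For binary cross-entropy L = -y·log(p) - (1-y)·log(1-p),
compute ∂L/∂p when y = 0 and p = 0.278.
∂L/∂p = 1.385

∂L/∂p = -y/p + (1-y)/(1-p) = 0 + 1/0.722 = 1.385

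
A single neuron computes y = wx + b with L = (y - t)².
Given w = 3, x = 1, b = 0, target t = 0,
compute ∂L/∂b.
∂L/∂b = 6

y = wx + b = (3)(1) + 0 = 3
∂L/∂y = 2(y - t) = 2(3 - 0) = 6
∂y/∂b = 1
∂L/∂b = ∂L/∂y · ∂y/∂b = 6 × 1 = 6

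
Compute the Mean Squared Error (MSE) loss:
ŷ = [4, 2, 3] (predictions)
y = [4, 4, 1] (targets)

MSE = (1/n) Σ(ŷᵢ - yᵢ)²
MSE = 2.667

MSE = (1/3)((4-4)² + (2-4)² + (3-1)²) = (1/3)(0 + 4 + 4) = 2.667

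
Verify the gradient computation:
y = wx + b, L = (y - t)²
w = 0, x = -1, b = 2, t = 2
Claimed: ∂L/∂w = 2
Incorrect

y = (0)(-1) + 2 = 2
∂L/∂y = 2(y - t) = 2(2 - 2) = 0
∂y/∂w = x = -1
∂L/∂w = 0 × -1 = 0

Claimed value: 2
Incorrect: The correct gradient is 0.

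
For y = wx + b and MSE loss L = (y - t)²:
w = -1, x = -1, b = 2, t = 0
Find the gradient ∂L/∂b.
∂L/∂b = 6

y = wx + b = (-1)(-1) + 2 = 3
∂L/∂y = 2(y - t) = 2(3 - 0) = 6
∂y/∂b = 1
∂L/∂b = ∂L/∂y · ∂y/∂b = 6 × 1 = 6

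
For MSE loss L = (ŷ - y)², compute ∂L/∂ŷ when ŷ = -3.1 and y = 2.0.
∂L/∂ŷ = -10.2

∂L/∂ŷ = 2(ŷ - y) = 2(-3.1 - 2.0) = 2(-5.1) = -10.2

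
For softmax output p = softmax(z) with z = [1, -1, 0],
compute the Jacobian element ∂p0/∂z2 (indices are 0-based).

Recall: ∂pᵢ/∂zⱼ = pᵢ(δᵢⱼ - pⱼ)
∂p0/∂z2 = -0.1628

p = softmax(z) = [0.6652, 0.09003, 0.2447]
p0 = 0.6652, p2 = 0.2447

∂p0/∂z2 = -p0 × p2 = -0.6652 × 0.2447 = -0.1628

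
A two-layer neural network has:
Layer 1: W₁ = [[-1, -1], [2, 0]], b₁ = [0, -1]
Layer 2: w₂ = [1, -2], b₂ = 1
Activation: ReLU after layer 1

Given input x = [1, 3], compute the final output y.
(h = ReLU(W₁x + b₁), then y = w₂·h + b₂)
y = -1

Layer 1 pre-activation: z₁ = [-4, 1]
After ReLU: h = [0, 1]
Layer 2 output: y = 1×0 + -2×1 + 1 = -1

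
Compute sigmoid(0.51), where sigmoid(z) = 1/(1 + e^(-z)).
0.6248

sigmoid(0.51) = 1/(1 + e^(-0.51)) = 1/(1 + 0.6005) = 0.6248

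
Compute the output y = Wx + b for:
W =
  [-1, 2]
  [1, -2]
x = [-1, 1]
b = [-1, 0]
y = [2, -3]

Wx = [-1×-1 + 2×1, 1×-1 + -2×1]
   = [3, -3]
y = Wx + b = [3 + -1, -3 + 0] = [2, -3]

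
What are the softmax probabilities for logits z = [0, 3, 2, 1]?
p = [0.0321, 0.6439, 0.2369, 0.0871]

exp(z) = [1, 20.09, 7.389, 2.718]
Sum = 31.19
p = [0.0321, 0.6439, 0.2369, 0.0871]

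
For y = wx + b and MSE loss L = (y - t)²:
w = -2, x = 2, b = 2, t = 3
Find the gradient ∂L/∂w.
∂L/∂w = -20

y = wx + b = (-2)(2) + 2 = -2
∂L/∂y = 2(y - t) = 2(-2 - 3) = -10
∂y/∂w = x = 2
∂L/∂w = ∂L/∂y · ∂y/∂w = -10 × 2 = -20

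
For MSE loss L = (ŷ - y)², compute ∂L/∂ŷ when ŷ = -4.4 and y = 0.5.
∂L/∂ŷ = -9.8

∂L/∂ŷ = 2(ŷ - y) = 2(-4.4 - 0.5) = 2(-4.9) = -9.8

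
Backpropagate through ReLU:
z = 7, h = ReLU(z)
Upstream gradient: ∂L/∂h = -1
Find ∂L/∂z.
∂L/∂z = -1

h = ReLU(7) = 7
Since z > 0: ∂h/∂z = 1
∂L/∂z = ∂L/∂h · ∂h/∂z = -1 × 1 = -1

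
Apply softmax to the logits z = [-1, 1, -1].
p = [0.1065, 0.787, 0.1065]

exp(z) = [0.3679, 2.718, 0.3679]
Sum = 3.454
p = [0.1065, 0.787, 0.1065]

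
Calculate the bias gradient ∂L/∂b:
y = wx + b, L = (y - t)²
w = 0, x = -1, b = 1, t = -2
∂L/∂b = 6

y = wx + b = (0)(-1) + 1 = 1
∂L/∂y = 2(y - t) = 2(1 - -2) = 6
∂y/∂b = 1
∂L/∂b = ∂L/∂y · ∂y/∂b = 6 × 1 = 6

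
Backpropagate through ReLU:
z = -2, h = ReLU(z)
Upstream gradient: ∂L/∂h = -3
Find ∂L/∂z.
∂L/∂z = 0

h = ReLU(-2) = 0
Since z < 0: ∂h/∂z = 0
∂L/∂z = ∂L/∂h · ∂h/∂z = -3 × 0 = 0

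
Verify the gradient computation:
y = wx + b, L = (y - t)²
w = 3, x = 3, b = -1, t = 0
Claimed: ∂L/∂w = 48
Correct

y = (3)(3) + -1 = 8
∂L/∂y = 2(y - t) = 2(8 - 0) = 16
∂y/∂w = x = 3
∂L/∂w = 16 × 3 = 48

Claimed value: 48
Correct: The correct gradient is 48.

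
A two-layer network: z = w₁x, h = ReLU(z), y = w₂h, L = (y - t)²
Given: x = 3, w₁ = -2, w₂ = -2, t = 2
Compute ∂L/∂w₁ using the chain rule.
∂L/∂w₁ = 0

Forward pass:
z = w₁x = -2×3 = -6
h = ReLU(-6) = 0
y = w₂h = -2×0 = 0

Backward pass:
∂L/∂y = 2(y - t) = 2(0 - 2) = -4
∂y/∂h = w₂ = -2
∂h/∂z = 0 (ReLU derivative)
∂z/∂w₁ = x = 3

∂L/∂w₁ = -4 × -2 × 0 × 3 = 0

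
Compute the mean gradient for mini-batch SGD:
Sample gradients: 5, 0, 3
Average gradient = 2.667

Average = (1/3)(5 + 0 + 3) = 8/3 = 2.667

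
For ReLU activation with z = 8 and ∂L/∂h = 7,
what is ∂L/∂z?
∂L/∂z = 7

h = ReLU(8) = 8
Since z > 0: ∂h/∂z = 1
∂L/∂z = ∂L/∂h · ∂h/∂z = 7 × 1 = 7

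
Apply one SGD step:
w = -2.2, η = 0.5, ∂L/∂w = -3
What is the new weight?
w_new = -0.7

w_new = w - η·∂L/∂w = -2.2 - 0.5×(-3) = -2.2 - (-1.5) = -0.7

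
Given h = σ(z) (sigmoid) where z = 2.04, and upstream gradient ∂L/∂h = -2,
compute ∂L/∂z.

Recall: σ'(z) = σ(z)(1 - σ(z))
∂L/∂z = -0.2037

σ(2.04) = 0.8849
σ'(2.04) = σ(2.04)(1 - σ(2.04)) = 0.8849 × 0.1151 = 0.1018
∂L/∂z = ∂L/∂h · σ'(z) = -2 × 0.1018 = -0.2037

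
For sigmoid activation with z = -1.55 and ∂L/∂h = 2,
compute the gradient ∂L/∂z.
∂L/∂z = 0.2889

σ(-1.55) = 0.1751
σ'(-1.55) = σ(-1.55)(1 - σ(-1.55)) = 0.1751 × 0.8249 = 0.1444
∂L/∂z = ∂L/∂h · σ'(z) = 2 × 0.1444 = 0.2889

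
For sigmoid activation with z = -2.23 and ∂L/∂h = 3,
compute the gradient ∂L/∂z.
∂L/∂z = 0.263

σ(-2.23) = 0.09709
σ'(-2.23) = σ(-2.23)(1 - σ(-2.23)) = 0.09709 × 0.9029 = 0.08766
∂L/∂z = ∂L/∂h · σ'(z) = 3 × 0.08766 = 0.263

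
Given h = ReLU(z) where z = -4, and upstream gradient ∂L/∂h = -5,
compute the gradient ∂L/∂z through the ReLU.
∂L/∂z = 0

h = ReLU(-4) = 0
Since z < 0: ∂h/∂z = 0
∂L/∂z = ∂L/∂h · ∂h/∂z = -5 × 0 = 0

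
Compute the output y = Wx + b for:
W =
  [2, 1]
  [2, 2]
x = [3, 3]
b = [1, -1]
y = [10, 11]

Wx = [2×3 + 1×3, 2×3 + 2×3]
   = [9, 12]
y = Wx + b = [9 + 1, 12 + -1] = [10, 11]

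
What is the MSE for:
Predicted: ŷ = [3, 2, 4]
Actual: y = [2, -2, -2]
MSE = 17.67

MSE = (1/3)((3-2)² + (2--2)² + (4--2)²) = (1/3)(1 + 16 + 36) = 17.67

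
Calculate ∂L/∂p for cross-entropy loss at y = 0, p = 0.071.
∂L/∂p = 1.076

∂L/∂p = -y/p + (1-y)/(1-p) = 0 + 1/0.929 = 1.076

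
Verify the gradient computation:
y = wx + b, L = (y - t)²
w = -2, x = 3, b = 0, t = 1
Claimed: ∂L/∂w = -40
Incorrect

y = (-2)(3) + 0 = -6
∂L/∂y = 2(y - t) = 2(-6 - 1) = -14
∂y/∂w = x = 3
∂L/∂w = -14 × 3 = -42

Claimed value: -40
Incorrect: The correct gradient is -42.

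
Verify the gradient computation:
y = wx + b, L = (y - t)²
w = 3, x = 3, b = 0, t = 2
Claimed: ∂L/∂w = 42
Correct

y = (3)(3) + 0 = 9
∂L/∂y = 2(y - t) = 2(9 - 2) = 14
∂y/∂w = x = 3
∂L/∂w = 14 × 3 = 42

Claimed value: 42
Correct: The correct gradient is 42.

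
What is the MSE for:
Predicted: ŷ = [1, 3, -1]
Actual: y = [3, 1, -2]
MSE = 3

MSE = (1/3)((1-3)² + (3-1)² + (-1--2)²) = (1/3)(4 + 4 + 1) = 3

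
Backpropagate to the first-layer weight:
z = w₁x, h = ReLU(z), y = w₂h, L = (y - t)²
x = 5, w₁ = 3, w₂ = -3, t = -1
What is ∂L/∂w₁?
∂L/∂w₁ = 1320

Forward pass:
z = w₁x = 3×5 = 15
h = ReLU(15) = 15
y = w₂h = -3×15 = -45

Backward pass:
∂L/∂y = 2(y - t) = 2(-45 - -1) = -88
∂y/∂h = w₂ = -3
∂h/∂z = 1 (ReLU derivative)
∂z/∂w₁ = x = 5

∂L/∂w₁ = -88 × -3 × 1 × 5 = 1320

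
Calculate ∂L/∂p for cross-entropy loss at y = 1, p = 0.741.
∂L/∂p = -1.35

∂L/∂p = -y/p + (1-y)/(1-p) = -1/0.741 + 0 = -1.35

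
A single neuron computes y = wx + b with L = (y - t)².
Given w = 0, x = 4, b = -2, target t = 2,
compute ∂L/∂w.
∂L/∂w = -32

y = wx + b = (0)(4) + -2 = -2
∂L/∂y = 2(y - t) = 2(-2 - 2) = -8
∂y/∂w = x = 4
∂L/∂w = ∂L/∂y · ∂y/∂w = -8 × 4 = -32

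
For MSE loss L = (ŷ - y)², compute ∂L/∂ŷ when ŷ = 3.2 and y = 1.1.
∂L/∂ŷ = 4.2

∂L/∂ŷ = 2(ŷ - y) = 2(3.2 - 1.1) = 2(2.1) = 4.2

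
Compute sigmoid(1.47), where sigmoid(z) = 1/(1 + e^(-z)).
0.8131

sigmoid(1.47) = 1/(1 + e^(-1.47)) = 1/(1 + 0.2299) = 0.8131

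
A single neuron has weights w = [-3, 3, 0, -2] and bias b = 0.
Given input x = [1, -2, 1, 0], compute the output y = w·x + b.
y = -9

y = (-3)(1) + (3)(-2) + (0)(1) + (-2)(0) + 0 = -9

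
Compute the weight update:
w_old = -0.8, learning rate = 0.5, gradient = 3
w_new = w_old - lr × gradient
w_new = -2.3

w_new = w - η·∂L/∂w = -0.8 - 0.5×(3) = -0.8 - (1.5) = -2.3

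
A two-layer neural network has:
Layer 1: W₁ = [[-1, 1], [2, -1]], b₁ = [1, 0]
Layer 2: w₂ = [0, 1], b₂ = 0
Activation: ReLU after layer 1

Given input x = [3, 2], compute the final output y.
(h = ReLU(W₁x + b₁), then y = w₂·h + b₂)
y = 4

Layer 1 pre-activation: z₁ = [0, 4]
After ReLU: h = [0, 4]
Layer 2 output: y = 0×0 + 1×4 + 0 = 4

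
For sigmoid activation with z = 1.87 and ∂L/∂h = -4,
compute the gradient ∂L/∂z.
∂L/∂z = -0.4628

σ(1.87) = 0.8665
σ'(1.87) = σ(1.87)(1 - σ(1.87)) = 0.8665 × 0.1335 = 0.1157
∂L/∂z = ∂L/∂h · σ'(z) = -4 × 0.1157 = -0.4628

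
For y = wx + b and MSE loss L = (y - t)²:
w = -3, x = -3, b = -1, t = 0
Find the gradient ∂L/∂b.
∂L/∂b = 16

y = wx + b = (-3)(-3) + -1 = 8
∂L/∂y = 2(y - t) = 2(8 - 0) = 16
∂y/∂b = 1
∂L/∂b = ∂L/∂y · ∂y/∂b = 16 × 1 = 16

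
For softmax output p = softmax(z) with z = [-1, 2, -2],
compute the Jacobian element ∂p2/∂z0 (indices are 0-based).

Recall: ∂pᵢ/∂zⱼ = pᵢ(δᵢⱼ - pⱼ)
∂p2/∂z0 = -0.0007993

p = softmax(z) = [0.04661, 0.9362, 0.01715]
p2 = 0.01715, p0 = 0.04661

∂p2/∂z0 = -p2 × p0 = -0.01715 × 0.04661 = -0.0007993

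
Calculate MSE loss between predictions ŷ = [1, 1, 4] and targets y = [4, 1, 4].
MSE = 3

MSE = (1/3)((1-4)² + (1-1)² + (4-4)²) = (1/3)(9 + 0 + 0) = 3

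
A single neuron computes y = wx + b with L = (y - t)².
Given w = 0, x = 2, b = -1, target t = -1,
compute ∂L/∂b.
∂L/∂b = 0

y = wx + b = (0)(2) + -1 = -1
∂L/∂y = 2(y - t) = 2(-1 - -1) = 0
∂y/∂b = 1
∂L/∂b = ∂L/∂y · ∂y/∂b = 0 × 1 = 0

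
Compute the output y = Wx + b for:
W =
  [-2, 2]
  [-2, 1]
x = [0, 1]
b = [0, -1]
y = [2, 0]

Wx = [-2×0 + 2×1, -2×0 + 1×1]
   = [2, 1]
y = Wx + b = [2 + 0, 1 + -1] = [2, 0]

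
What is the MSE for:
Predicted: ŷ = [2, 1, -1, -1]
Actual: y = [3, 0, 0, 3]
MSE = 4.75

MSE = (1/4)((2-3)² + (1-0)² + (-1-0)² + (-1-3)²) = (1/4)(1 + 1 + 1 + 16) = 4.75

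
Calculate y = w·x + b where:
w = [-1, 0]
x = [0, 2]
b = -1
y = -1

y = (-1)(0) + (0)(2) + -1 = -1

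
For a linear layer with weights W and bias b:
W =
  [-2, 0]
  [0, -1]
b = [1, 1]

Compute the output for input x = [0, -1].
y = [1, 2]

Wx = [-2×0 + 0×-1, 0×0 + -1×-1]
   = [0, 1]
y = Wx + b = [0 + 1, 1 + 1] = [1, 2]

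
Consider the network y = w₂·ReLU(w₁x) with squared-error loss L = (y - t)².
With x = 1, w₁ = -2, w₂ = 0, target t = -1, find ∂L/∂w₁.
∂L/∂w₁ = 0

Forward pass:
z = w₁x = -2×1 = -2
h = ReLU(-2) = 0
y = w₂h = 0×0 = 0

Backward pass:
∂L/∂y = 2(y - t) = 2(0 - -1) = 2
∂y/∂h = w₂ = 0
∂h/∂z = 0 (ReLU derivative)
∂z/∂w₁ = x = 1

∂L/∂w₁ = 2 × 0 × 0 × 1 = 0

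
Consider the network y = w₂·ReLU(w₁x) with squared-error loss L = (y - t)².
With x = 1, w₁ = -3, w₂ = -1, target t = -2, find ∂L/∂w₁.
∂L/∂w₁ = 0

Forward pass:
z = w₁x = -3×1 = -3
h = ReLU(-3) = 0
y = w₂h = -1×0 = 0

Backward pass:
∂L/∂y = 2(y - t) = 2(0 - -2) = 4
∂y/∂h = w₂ = -1
∂h/∂z = 0 (ReLU derivative)
∂z/∂w₁ = x = 1

∂L/∂w₁ = 4 × -1 × 0 × 1 = 0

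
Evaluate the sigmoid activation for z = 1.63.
0.8362

sigmoid(1.63) = 1/(1 + e^(-1.63)) = 1/(1 + 0.1959) = 0.8362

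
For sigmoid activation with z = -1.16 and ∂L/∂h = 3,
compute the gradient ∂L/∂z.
∂L/∂z = 0.5451

σ(-1.16) = 0.2387
σ'(-1.16) = σ(-1.16)(1 - σ(-1.16)) = 0.2387 × 0.7613 = 0.1817
∂L/∂z = ∂L/∂h · σ'(z) = 3 × 0.1817 = 0.5451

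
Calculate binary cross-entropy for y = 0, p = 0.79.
L = 1.561

L = -0·log(0.79) - 1·log(0.21) = -log(0.21) = 1.561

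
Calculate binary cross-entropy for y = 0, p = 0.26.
L = 0.3011

L = -0·log(0.26) - 1·log(0.74) = -log(0.74) = 0.3011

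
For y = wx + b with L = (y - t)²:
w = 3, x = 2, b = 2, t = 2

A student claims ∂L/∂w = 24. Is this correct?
Correct

y = (3)(2) + 2 = 8
∂L/∂y = 2(y - t) = 2(8 - 2) = 12
∂y/∂w = x = 2
∂L/∂w = 12 × 2 = 24

Claimed value: 24
Correct: The correct gradient is 24.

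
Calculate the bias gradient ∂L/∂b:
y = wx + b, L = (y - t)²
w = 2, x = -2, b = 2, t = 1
∂L/∂b = -6

y = wx + b = (2)(-2) + 2 = -2
∂L/∂y = 2(y - t) = 2(-2 - 1) = -6
∂y/∂b = 1
∂L/∂b = ∂L/∂y · ∂y/∂b = -6 × 1 = -6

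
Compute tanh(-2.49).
-0.9863

tanh(-2.49) = (e^(-2.49) - e^(2.49))/(e^(-2.49) + e^(2.49)) = -0.9863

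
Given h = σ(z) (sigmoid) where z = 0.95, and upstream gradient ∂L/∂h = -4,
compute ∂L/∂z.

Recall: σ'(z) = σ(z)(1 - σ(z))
∂L/∂z = -0.8044

σ(0.95) = 0.7211
σ'(0.95) = σ(0.95)(1 - σ(0.95)) = 0.7211 × 0.2789 = 0.2011
∂L/∂z = ∂L/∂h · σ'(z) = -4 × 0.2011 = -0.8044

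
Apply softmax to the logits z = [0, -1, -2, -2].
p = [0.6103, 0.2245, 0.0826, 0.0826]

exp(z) = [1, 0.3679, 0.1353, 0.1353]
Sum = 1.639
p = [0.6103, 0.2245, 0.0826, 0.0826]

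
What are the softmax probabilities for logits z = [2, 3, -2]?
p = [0.2676, 0.7275, 0.0049]

exp(z) = [7.389, 20.09, 0.1353]
Sum = 27.61
p = [0.2676, 0.7275, 0.0049]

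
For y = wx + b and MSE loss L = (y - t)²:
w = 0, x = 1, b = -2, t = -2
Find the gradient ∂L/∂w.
∂L/∂w = 0

y = wx + b = (0)(1) + -2 = -2
∂L/∂y = 2(y - t) = 2(-2 - -2) = 0
∂y/∂w = x = 1
∂L/∂w = ∂L/∂y · ∂y/∂w = 0 × 1 = 0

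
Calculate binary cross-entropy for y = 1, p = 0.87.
L = 0.1393

L = -1·log(0.87) - 0·log(0.13) = -log(0.87) = 0.1393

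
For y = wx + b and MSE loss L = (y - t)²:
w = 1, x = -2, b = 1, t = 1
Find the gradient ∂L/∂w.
∂L/∂w = 8

y = wx + b = (1)(-2) + 1 = -1
∂L/∂y = 2(y - t) = 2(-1 - 1) = -4
∂y/∂w = x = -2
∂L/∂w = ∂L/∂y · ∂y/∂w = -4 × -2 = 8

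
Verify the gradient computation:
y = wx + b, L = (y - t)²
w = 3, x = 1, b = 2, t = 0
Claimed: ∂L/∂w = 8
Incorrect

y = (3)(1) + 2 = 5
∂L/∂y = 2(y - t) = 2(5 - 0) = 10
∂y/∂w = x = 1
∂L/∂w = 10 × 1 = 10

Claimed value: 8
Incorrect: The correct gradient is 10.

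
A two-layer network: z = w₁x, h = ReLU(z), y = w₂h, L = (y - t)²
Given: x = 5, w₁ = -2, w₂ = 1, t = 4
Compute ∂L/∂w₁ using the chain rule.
∂L/∂w₁ = 0

Forward pass:
z = w₁x = -2×5 = -10
h = ReLU(-10) = 0
y = w₂h = 1×0 = 0

Backward pass:
∂L/∂y = 2(y - t) = 2(0 - 4) = -8
∂y/∂h = w₂ = 1
∂h/∂z = 0 (ReLU derivative)
∂z/∂w₁ = x = 5

∂L/∂w₁ = -8 × 1 × 0 × 5 = 0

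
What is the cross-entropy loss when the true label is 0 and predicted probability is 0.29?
L = 0.3425

L = -0·log(0.29) - 1·log(0.71) = -log(0.71) = 0.3425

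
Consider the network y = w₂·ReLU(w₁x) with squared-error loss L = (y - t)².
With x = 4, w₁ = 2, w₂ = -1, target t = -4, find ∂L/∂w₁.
∂L/∂w₁ = 32

Forward pass:
z = w₁x = 2×4 = 8
h = ReLU(8) = 8
y = w₂h = -1×8 = -8

Backward pass:
∂L/∂y = 2(y - t) = 2(-8 - -4) = -8
∂y/∂h = w₂ = -1
∂h/∂z = 1 (ReLU derivative)
∂z/∂w₁ = x = 4

∂L/∂w₁ = -8 × -1 × 1 × 4 = 32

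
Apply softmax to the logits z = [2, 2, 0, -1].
p = [0.4576, 0.4576, 0.0619, 0.0228]

exp(z) = [7.389, 7.389, 1, 0.3679]
Sum = 16.15
p = [0.4576, 0.4576, 0.0619, 0.0228]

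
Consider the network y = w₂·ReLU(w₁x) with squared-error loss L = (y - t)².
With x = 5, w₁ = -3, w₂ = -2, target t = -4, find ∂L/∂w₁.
∂L/∂w₁ = 0

Forward pass:
z = w₁x = -3×5 = -15
h = ReLU(-15) = 0
y = w₂h = -2×0 = 0

Backward pass:
∂L/∂y = 2(y - t) = 2(0 - -4) = 8
∂y/∂h = w₂ = -2
∂h/∂z = 0 (ReLU derivative)
∂z/∂w₁ = x = 5

∂L/∂w₁ = 8 × -2 × 0 × 5 = 0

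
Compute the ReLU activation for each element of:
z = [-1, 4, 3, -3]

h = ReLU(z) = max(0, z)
h = [0, 4, 3, 0]

ReLU applied element-wise: max(0,-1)=0, max(0,4)=4, max(0,3)=3, max(0,-3)=0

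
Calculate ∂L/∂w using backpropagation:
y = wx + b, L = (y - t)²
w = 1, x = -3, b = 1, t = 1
∂L/∂w = 18

y = wx + b = (1)(-3) + 1 = -2
∂L/∂y = 2(y - t) = 2(-2 - 1) = -6
∂y/∂w = x = -3
∂L/∂w = ∂L/∂y · ∂y/∂w = -6 × -3 = 18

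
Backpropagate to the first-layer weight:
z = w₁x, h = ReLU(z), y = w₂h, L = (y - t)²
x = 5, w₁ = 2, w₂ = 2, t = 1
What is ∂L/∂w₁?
∂L/∂w₁ = 380

Forward pass:
z = w₁x = 2×5 = 10
h = ReLU(10) = 10
y = w₂h = 2×10 = 20

Backward pass:
∂L/∂y = 2(y - t) = 2(20 - 1) = 38
∂y/∂h = w₂ = 2
∂h/∂z = 1 (ReLU derivative)
∂z/∂w₁ = x = 5

∂L/∂w₁ = 38 × 2 × 1 × 5 = 380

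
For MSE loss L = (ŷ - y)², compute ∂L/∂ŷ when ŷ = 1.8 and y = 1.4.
∂L/∂ŷ = 0.8

∂L/∂ŷ = 2(ŷ - y) = 2(1.8 - 1.4) = 2(0.4) = 0.8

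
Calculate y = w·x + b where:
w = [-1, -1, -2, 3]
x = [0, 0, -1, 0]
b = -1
y = 1

y = (-1)(0) + (-1)(0) + (-2)(-1) + (3)(0) + -1 = 1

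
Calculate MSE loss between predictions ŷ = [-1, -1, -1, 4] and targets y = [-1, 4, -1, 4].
MSE = 6.25

MSE = (1/4)((-1--1)² + (-1-4)² + (-1--1)² + (4-4)²) = (1/4)(0 + 25 + 0 + 0) = 6.25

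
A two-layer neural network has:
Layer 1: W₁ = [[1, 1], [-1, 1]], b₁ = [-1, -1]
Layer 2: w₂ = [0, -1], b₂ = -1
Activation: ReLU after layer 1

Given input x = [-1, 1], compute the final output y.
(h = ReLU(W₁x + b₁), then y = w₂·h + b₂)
y = -2

Layer 1 pre-activation: z₁ = [-1, 1]
After ReLU: h = [0, 1]
Layer 2 output: y = 0×0 + -1×1 + -1 = -2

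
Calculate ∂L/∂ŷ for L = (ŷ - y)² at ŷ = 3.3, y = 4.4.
∂L/∂ŷ = -2.2

∂L/∂ŷ = 2(ŷ - y) = 2(3.3 - 4.4) = 2(-1.1) = -2.2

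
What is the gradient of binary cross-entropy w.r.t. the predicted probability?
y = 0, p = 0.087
∂L/∂p = 1.095

∂L/∂p = -y/p + (1-y)/(1-p) = 0 + 1/0.913 = 1.095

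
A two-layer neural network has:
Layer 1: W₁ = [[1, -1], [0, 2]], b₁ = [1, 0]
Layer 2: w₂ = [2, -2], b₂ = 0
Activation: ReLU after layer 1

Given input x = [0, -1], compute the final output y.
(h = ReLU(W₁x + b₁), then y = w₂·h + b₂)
y = 4

Layer 1 pre-activation: z₁ = [2, -2]
After ReLU: h = [2, 0]
Layer 2 output: y = 2×2 + -2×0 + 0 = 4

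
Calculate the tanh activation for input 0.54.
0.493

tanh(0.54) = (e^(0.54) - e^(-0.54))/(e^(0.54) + e^(-0.54)) = 0.493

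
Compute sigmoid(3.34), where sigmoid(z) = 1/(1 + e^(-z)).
0.9658

sigmoid(3.34) = 1/(1 + e^(-3.34)) = 1/(1 + 0.03544) = 0.9658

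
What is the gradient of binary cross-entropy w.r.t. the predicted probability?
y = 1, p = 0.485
∂L/∂p = -2.062

∂L/∂p = -y/p + (1-y)/(1-p) = -1/0.485 + 0 = -2.062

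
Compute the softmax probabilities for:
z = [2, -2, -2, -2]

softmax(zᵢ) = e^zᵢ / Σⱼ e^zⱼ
p = [0.9479, 0.0174, 0.0174, 0.0174]

exp(z) = [7.389, 0.1353, 0.1353, 0.1353]
Sum = 7.795
p = [0.9479, 0.0174, 0.0174, 0.0174]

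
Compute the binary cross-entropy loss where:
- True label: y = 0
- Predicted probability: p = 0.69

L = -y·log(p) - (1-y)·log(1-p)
L = 1.171

L = -0·log(0.69) - 1·log(0.31) = -log(0.31) = 1.171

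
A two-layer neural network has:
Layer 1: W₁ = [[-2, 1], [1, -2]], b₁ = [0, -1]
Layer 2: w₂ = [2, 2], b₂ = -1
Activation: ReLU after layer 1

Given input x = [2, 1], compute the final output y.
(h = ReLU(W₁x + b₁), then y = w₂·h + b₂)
y = -1

Layer 1 pre-activation: z₁ = [-3, -1]
After ReLU: h = [0, 0]
Layer 2 output: y = 2×0 + 2×0 + -1 = -1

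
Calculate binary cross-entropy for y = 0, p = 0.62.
L = 0.9676

L = -0·log(0.62) - 1·log(0.38) = -log(0.38) = 0.9676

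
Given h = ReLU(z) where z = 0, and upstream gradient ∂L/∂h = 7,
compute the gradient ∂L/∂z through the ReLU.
∂L/∂z = 0

h = ReLU(0) = 0
At z = 0: ∂h/∂z = 0 (by convention)
∂L/∂z = ∂L/∂h · ∂h/∂z = 7 × 0 = 0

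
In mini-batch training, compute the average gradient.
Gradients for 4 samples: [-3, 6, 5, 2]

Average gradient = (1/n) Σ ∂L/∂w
Average gradient = 2.5

Average = (1/4)(-3 + 6 + 5 + 2) = 10/4 = 2.5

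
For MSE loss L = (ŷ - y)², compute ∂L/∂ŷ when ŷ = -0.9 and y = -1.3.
∂L/∂ŷ = 0.8

∂L/∂ŷ = 2(ŷ - y) = 2(-0.9 - -1.3) = 2(0.4) = 0.8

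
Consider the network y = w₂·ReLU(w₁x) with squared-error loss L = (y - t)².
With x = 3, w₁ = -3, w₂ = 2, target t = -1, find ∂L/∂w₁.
∂L/∂w₁ = 0

Forward pass:
z = w₁x = -3×3 = -9
h = ReLU(-9) = 0
y = w₂h = 2×0 = 0

Backward pass:
∂L/∂y = 2(y - t) = 2(0 - -1) = 2
∂y/∂h = w₂ = 2
∂h/∂z = 0 (ReLU derivative)
∂z/∂w₁ = x = 3

∂L/∂w₁ = 2 × 2 × 0 × 3 = 0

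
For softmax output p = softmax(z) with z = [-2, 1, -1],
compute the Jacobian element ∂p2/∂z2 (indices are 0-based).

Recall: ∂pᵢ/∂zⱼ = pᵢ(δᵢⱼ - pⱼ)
∂p2/∂z2 = 0.1012

p = softmax(z) = [0.04201, 0.8438, 0.1142]
p2 = 0.1142

∂p2/∂z2 = p2(1 - p2) = 0.1142 × (1 - 0.1142) = 0.1012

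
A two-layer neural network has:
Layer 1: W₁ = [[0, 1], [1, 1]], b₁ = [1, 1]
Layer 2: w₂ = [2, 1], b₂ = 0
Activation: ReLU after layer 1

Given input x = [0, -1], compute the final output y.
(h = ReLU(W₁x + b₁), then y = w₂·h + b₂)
y = 0

Layer 1 pre-activation: z₁ = [0, 0]
After ReLU: h = [0, 0]
Layer 2 output: y = 2×0 + 1×0 + 0 = 0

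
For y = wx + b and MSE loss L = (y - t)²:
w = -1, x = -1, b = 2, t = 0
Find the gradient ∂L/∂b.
∂L/∂b = 6

y = wx + b = (-1)(-1) + 2 = 3
∂L/∂y = 2(y - t) = 2(3 - 0) = 6
∂y/∂b = 1
∂L/∂b = ∂L/∂y · ∂y/∂b = 6 × 1 = 6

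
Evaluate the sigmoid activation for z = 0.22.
0.5548

sigmoid(0.22) = 1/(1 + e^(-0.22)) = 1/(1 + 0.8025) = 0.5548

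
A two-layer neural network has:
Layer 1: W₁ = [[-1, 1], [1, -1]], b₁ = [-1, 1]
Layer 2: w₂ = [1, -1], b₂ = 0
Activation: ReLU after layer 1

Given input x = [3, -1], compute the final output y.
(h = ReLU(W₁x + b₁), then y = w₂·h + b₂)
y = -5

Layer 1 pre-activation: z₁ = [-5, 5]
After ReLU: h = [0, 5]
Layer 2 output: y = 1×0 + -1×5 + 0 = -5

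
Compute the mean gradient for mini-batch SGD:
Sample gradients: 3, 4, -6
Average gradient = 0.3333

Average = (1/3)(3 + 4 + -6) = 1/3 = 0.3333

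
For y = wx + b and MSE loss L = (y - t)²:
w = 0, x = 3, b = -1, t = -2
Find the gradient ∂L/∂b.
∂L/∂b = 2

y = wx + b = (0)(3) + -1 = -1
∂L/∂y = 2(y - t) = 2(-1 - -2) = 2
∂y/∂b = 1
∂L/∂b = ∂L/∂y · ∂y/∂b = 2 × 1 = 2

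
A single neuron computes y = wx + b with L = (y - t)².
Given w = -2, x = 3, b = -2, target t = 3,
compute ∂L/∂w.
∂L/∂w = -66

y = wx + b = (-2)(3) + -2 = -8
∂L/∂y = 2(y - t) = 2(-8 - 3) = -22
∂y/∂w = x = 3
∂L/∂w = ∂L/∂y · ∂y/∂w = -22 × 3 = -66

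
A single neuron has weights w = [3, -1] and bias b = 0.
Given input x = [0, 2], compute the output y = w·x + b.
y = -2

y = (3)(0) + (-1)(2) + 0 = -2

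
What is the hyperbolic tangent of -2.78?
-0.9923

tanh(-2.78) = (e^(-2.78) - e^(2.78))/(e^(-2.78) + e^(2.78)) = -0.9923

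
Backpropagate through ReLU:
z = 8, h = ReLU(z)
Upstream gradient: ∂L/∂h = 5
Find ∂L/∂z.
∂L/∂z = 5

h = ReLU(8) = 8
Since z > 0: ∂h/∂z = 1
∂L/∂z = ∂L/∂h · ∂h/∂z = 5 × 1 = 5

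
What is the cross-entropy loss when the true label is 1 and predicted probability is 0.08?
L = 2.526

L = -1·log(0.08) - 0·log(0.92) = -log(0.08) = 2.526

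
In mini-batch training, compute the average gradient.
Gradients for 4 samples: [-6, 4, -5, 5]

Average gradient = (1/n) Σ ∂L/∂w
Average gradient = -0.5

Average = (1/4)(-6 + 4 + -5 + 5) = -2/4 = -0.5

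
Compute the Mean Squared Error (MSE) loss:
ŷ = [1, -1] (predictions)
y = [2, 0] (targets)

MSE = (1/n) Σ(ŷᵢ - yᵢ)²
MSE = 1

MSE = (1/2)((1-2)² + (-1-0)²) = (1/2)(1 + 1) = 1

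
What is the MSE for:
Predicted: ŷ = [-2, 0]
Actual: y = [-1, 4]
MSE = 8.5

MSE = (1/2)((-2--1)² + (0-4)²) = (1/2)(1 + 16) = 8.5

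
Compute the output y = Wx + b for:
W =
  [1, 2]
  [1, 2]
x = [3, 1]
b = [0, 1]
y = [5, 6]

Wx = [1×3 + 2×1, 1×3 + 2×1]
   = [5, 5]
y = Wx + b = [5 + 0, 5 + 1] = [5, 6]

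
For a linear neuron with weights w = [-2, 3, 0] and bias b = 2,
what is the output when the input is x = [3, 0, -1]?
y = -4

y = (-2)(3) + (3)(0) + (0)(-1) + 2 = -4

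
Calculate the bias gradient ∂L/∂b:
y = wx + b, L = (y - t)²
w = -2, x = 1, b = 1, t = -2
∂L/∂b = 2

y = wx + b = (-2)(1) + 1 = -1
∂L/∂y = 2(y - t) = 2(-1 - -2) = 2
∂y/∂b = 1
∂L/∂b = ∂L/∂y · ∂y/∂b = 2 × 1 = 2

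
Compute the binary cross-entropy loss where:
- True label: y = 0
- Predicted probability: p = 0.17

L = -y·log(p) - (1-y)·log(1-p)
L = 0.1863

L = -0·log(0.17) - 1·log(0.83) = -log(0.83) = 0.1863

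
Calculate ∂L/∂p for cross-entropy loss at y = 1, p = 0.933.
∂L/∂p = -1.072

∂L/∂p = -y/p + (1-y)/(1-p) = -1/0.933 + 0 = -1.072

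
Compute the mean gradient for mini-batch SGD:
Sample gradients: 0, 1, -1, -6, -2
Average gradient = -1.6

Average = (1/5)(0 + 1 + -1 + -6 + -2) = -8/5 = -1.6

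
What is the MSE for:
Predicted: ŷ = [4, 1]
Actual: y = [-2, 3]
MSE = 20

MSE = (1/2)((4--2)² + (1-3)²) = (1/2)(36 + 4) = 20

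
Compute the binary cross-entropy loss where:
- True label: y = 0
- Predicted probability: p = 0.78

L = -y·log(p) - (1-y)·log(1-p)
L = 1.514

L = -0·log(0.78) - 1·log(0.22) = -log(0.22) = 1.514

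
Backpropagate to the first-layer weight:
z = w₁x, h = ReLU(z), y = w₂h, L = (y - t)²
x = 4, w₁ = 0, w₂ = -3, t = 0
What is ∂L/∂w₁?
∂L/∂w₁ = 0

Forward pass:
z = w₁x = 0×4 = 0
h = ReLU(0) = 0
y = w₂h = -3×0 = 0

Backward pass:
∂L/∂y = 2(y - t) = 2(0 - 0) = 0
∂y/∂h = w₂ = -3
∂h/∂z = 0 (ReLU derivative)
∂z/∂w₁ = x = 4

∂L/∂w₁ = 0 × -3 × 0 × 4 = 0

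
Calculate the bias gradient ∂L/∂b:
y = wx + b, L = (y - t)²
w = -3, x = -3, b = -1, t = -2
∂L/∂b = 20

y = wx + b = (-3)(-3) + -1 = 8
∂L/∂y = 2(y - t) = 2(8 - -2) = 20
∂y/∂b = 1
∂L/∂b = ∂L/∂y · ∂y/∂b = 20 × 1 = 20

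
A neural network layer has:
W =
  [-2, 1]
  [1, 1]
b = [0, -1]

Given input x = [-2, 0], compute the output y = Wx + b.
y = [4, -3]

Wx = [-2×-2 + 1×0, 1×-2 + 1×0]
   = [4, -2]
y = Wx + b = [4 + 0, -2 + -1] = [4, -3]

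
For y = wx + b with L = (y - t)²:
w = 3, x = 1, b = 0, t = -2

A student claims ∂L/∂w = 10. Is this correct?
Correct

y = (3)(1) + 0 = 3
∂L/∂y = 2(y - t) = 2(3 - -2) = 10
∂y/∂w = x = 1
∂L/∂w = 10 × 1 = 10

Claimed value: 10
Correct: The correct gradient is 10.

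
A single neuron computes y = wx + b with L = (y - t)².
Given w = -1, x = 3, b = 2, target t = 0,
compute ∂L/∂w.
∂L/∂w = -6

y = wx + b = (-1)(3) + 2 = -1
∂L/∂y = 2(y - t) = 2(-1 - 0) = -2
∂y/∂w = x = 3
∂L/∂w = ∂L/∂y · ∂y/∂w = -2 × 3 = -6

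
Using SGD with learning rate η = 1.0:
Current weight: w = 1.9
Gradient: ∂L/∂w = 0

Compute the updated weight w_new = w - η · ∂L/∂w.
w_new = 1.9

w_new = w - η·∂L/∂w = 1.9 - 1.0×(0) = 1.9 - (0) = 1.9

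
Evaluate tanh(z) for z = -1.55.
-0.9138

tanh(-1.55) = (e^(-1.55) - e^(1.55))/(e^(-1.55) + e^(1.55)) = -0.9138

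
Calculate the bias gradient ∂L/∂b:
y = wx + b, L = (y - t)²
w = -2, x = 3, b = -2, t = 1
∂L/∂b = -18

y = wx + b = (-2)(3) + -2 = -8
∂L/∂y = 2(y - t) = 2(-8 - 1) = -18
∂y/∂b = 1
∂L/∂b = ∂L/∂y · ∂y/∂b = -18 × 1 = -18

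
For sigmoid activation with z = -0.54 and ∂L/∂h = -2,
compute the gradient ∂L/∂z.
∂L/∂z = -0.4653

σ(-0.54) = 0.3682
σ'(-0.54) = σ(-0.54)(1 - σ(-0.54)) = 0.3682 × 0.6318 = 0.2326
∂L/∂z = ∂L/∂h · σ'(z) = -2 × 0.2326 = -0.4653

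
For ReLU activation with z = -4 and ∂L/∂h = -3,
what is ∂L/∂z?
∂L/∂z = 0

h = ReLU(-4) = 0
Since z < 0: ∂h/∂z = 0
∂L/∂z = ∂L/∂h · ∂h/∂z = -3 × 0 = 0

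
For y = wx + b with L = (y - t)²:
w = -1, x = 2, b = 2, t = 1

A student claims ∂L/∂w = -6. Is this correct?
Incorrect

y = (-1)(2) + 2 = 0
∂L/∂y = 2(y - t) = 2(0 - 1) = -2
∂y/∂w = x = 2
∂L/∂w = -2 × 2 = -4

Claimed value: -6
Incorrect: The correct gradient is -4.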